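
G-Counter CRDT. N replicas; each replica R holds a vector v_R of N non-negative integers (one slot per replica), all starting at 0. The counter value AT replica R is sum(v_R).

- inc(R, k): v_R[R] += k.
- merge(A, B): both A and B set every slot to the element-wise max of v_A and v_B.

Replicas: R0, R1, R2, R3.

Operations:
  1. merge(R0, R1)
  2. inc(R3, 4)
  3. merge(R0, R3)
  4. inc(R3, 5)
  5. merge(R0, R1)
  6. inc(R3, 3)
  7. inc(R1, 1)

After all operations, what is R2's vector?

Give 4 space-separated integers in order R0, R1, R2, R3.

Op 1: merge R0<->R1 -> R0=(0,0,0,0) R1=(0,0,0,0)
Op 2: inc R3 by 4 -> R3=(0,0,0,4) value=4
Op 3: merge R0<->R3 -> R0=(0,0,0,4) R3=(0,0,0,4)
Op 4: inc R3 by 5 -> R3=(0,0,0,9) value=9
Op 5: merge R0<->R1 -> R0=(0,0,0,4) R1=(0,0,0,4)
Op 6: inc R3 by 3 -> R3=(0,0,0,12) value=12
Op 7: inc R1 by 1 -> R1=(0,1,0,4) value=5

Answer: 0 0 0 0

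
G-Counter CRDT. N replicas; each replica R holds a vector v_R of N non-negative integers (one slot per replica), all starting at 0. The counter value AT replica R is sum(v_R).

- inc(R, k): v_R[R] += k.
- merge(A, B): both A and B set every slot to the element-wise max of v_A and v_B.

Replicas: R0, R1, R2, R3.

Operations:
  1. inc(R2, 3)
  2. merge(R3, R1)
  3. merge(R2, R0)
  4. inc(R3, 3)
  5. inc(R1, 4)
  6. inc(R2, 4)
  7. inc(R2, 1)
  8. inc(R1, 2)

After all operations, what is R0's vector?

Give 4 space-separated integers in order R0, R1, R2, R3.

Answer: 0 0 3 0

Derivation:
Op 1: inc R2 by 3 -> R2=(0,0,3,0) value=3
Op 2: merge R3<->R1 -> R3=(0,0,0,0) R1=(0,0,0,0)
Op 3: merge R2<->R0 -> R2=(0,0,3,0) R0=(0,0,3,0)
Op 4: inc R3 by 3 -> R3=(0,0,0,3) value=3
Op 5: inc R1 by 4 -> R1=(0,4,0,0) value=4
Op 6: inc R2 by 4 -> R2=(0,0,7,0) value=7
Op 7: inc R2 by 1 -> R2=(0,0,8,0) value=8
Op 8: inc R1 by 2 -> R1=(0,6,0,0) value=6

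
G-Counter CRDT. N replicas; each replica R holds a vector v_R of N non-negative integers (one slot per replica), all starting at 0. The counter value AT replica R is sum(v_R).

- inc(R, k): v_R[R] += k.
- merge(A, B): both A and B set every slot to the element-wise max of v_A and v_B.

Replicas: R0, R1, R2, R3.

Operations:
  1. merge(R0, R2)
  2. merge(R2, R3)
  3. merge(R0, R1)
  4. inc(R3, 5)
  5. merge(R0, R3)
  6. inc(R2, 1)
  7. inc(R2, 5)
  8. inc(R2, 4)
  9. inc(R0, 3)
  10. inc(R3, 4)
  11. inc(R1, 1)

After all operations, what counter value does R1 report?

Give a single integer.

Op 1: merge R0<->R2 -> R0=(0,0,0,0) R2=(0,0,0,0)
Op 2: merge R2<->R3 -> R2=(0,0,0,0) R3=(0,0,0,0)
Op 3: merge R0<->R1 -> R0=(0,0,0,0) R1=(0,0,0,0)
Op 4: inc R3 by 5 -> R3=(0,0,0,5) value=5
Op 5: merge R0<->R3 -> R0=(0,0,0,5) R3=(0,0,0,5)
Op 6: inc R2 by 1 -> R2=(0,0,1,0) value=1
Op 7: inc R2 by 5 -> R2=(0,0,6,0) value=6
Op 8: inc R2 by 4 -> R2=(0,0,10,0) value=10
Op 9: inc R0 by 3 -> R0=(3,0,0,5) value=8
Op 10: inc R3 by 4 -> R3=(0,0,0,9) value=9
Op 11: inc R1 by 1 -> R1=(0,1,0,0) value=1

Answer: 1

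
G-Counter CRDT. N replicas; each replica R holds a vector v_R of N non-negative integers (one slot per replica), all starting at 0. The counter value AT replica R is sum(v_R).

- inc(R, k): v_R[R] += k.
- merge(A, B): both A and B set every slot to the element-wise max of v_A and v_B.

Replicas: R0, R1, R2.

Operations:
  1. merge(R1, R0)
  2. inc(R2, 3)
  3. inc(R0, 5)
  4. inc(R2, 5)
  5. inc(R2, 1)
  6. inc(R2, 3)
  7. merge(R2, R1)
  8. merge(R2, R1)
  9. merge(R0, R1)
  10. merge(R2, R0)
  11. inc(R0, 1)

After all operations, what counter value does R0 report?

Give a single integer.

Answer: 18

Derivation:
Op 1: merge R1<->R0 -> R1=(0,0,0) R0=(0,0,0)
Op 2: inc R2 by 3 -> R2=(0,0,3) value=3
Op 3: inc R0 by 5 -> R0=(5,0,0) value=5
Op 4: inc R2 by 5 -> R2=(0,0,8) value=8
Op 5: inc R2 by 1 -> R2=(0,0,9) value=9
Op 6: inc R2 by 3 -> R2=(0,0,12) value=12
Op 7: merge R2<->R1 -> R2=(0,0,12) R1=(0,0,12)
Op 8: merge R2<->R1 -> R2=(0,0,12) R1=(0,0,12)
Op 9: merge R0<->R1 -> R0=(5,0,12) R1=(5,0,12)
Op 10: merge R2<->R0 -> R2=(5,0,12) R0=(5,0,12)
Op 11: inc R0 by 1 -> R0=(6,0,12) value=18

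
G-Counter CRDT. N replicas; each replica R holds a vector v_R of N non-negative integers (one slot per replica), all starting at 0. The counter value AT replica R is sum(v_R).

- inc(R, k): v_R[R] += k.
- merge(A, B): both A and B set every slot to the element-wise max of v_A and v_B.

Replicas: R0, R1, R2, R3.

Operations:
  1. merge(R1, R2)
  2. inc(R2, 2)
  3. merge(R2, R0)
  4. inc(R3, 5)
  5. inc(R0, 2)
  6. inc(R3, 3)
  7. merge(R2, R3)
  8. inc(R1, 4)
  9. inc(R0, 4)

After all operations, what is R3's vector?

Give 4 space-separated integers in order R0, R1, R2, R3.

Op 1: merge R1<->R2 -> R1=(0,0,0,0) R2=(0,0,0,0)
Op 2: inc R2 by 2 -> R2=(0,0,2,0) value=2
Op 3: merge R2<->R0 -> R2=(0,0,2,0) R0=(0,0,2,0)
Op 4: inc R3 by 5 -> R3=(0,0,0,5) value=5
Op 5: inc R0 by 2 -> R0=(2,0,2,0) value=4
Op 6: inc R3 by 3 -> R3=(0,0,0,8) value=8
Op 7: merge R2<->R3 -> R2=(0,0,2,8) R3=(0,0,2,8)
Op 8: inc R1 by 4 -> R1=(0,4,0,0) value=4
Op 9: inc R0 by 4 -> R0=(6,0,2,0) value=8

Answer: 0 0 2 8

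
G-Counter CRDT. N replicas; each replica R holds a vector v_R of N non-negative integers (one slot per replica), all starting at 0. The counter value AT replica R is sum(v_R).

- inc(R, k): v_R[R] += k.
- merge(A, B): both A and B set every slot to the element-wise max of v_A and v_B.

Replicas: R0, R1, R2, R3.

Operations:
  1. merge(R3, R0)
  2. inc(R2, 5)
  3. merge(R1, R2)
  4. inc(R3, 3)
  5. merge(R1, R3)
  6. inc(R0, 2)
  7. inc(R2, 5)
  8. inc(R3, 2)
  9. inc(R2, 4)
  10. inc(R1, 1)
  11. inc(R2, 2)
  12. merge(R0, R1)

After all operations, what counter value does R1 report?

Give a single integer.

Op 1: merge R3<->R0 -> R3=(0,0,0,0) R0=(0,0,0,0)
Op 2: inc R2 by 5 -> R2=(0,0,5,0) value=5
Op 3: merge R1<->R2 -> R1=(0,0,5,0) R2=(0,0,5,0)
Op 4: inc R3 by 3 -> R3=(0,0,0,3) value=3
Op 5: merge R1<->R3 -> R1=(0,0,5,3) R3=(0,0,5,3)
Op 6: inc R0 by 2 -> R0=(2,0,0,0) value=2
Op 7: inc R2 by 5 -> R2=(0,0,10,0) value=10
Op 8: inc R3 by 2 -> R3=(0,0,5,5) value=10
Op 9: inc R2 by 4 -> R2=(0,0,14,0) value=14
Op 10: inc R1 by 1 -> R1=(0,1,5,3) value=9
Op 11: inc R2 by 2 -> R2=(0,0,16,0) value=16
Op 12: merge R0<->R1 -> R0=(2,1,5,3) R1=(2,1,5,3)

Answer: 11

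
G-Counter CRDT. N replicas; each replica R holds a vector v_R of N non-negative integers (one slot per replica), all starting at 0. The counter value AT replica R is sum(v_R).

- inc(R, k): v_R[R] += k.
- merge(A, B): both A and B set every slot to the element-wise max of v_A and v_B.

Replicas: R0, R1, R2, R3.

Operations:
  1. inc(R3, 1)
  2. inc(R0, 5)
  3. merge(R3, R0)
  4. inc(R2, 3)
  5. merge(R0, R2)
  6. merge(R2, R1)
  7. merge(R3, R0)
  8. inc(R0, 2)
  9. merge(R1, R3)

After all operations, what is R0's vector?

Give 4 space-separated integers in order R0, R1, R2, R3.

Answer: 7 0 3 1

Derivation:
Op 1: inc R3 by 1 -> R3=(0,0,0,1) value=1
Op 2: inc R0 by 5 -> R0=(5,0,0,0) value=5
Op 3: merge R3<->R0 -> R3=(5,0,0,1) R0=(5,0,0,1)
Op 4: inc R2 by 3 -> R2=(0,0,3,0) value=3
Op 5: merge R0<->R2 -> R0=(5,0,3,1) R2=(5,0,3,1)
Op 6: merge R2<->R1 -> R2=(5,0,3,1) R1=(5,0,3,1)
Op 7: merge R3<->R0 -> R3=(5,0,3,1) R0=(5,0,3,1)
Op 8: inc R0 by 2 -> R0=(7,0,3,1) value=11
Op 9: merge R1<->R3 -> R1=(5,0,3,1) R3=(5,0,3,1)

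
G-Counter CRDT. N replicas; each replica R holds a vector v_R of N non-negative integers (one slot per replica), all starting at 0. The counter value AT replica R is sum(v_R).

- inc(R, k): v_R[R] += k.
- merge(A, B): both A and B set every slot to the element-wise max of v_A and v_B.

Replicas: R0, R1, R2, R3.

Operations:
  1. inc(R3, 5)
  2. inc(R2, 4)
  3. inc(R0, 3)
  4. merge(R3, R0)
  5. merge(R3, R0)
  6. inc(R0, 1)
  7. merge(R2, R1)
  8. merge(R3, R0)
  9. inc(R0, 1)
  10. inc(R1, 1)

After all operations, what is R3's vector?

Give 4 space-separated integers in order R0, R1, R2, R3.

Op 1: inc R3 by 5 -> R3=(0,0,0,5) value=5
Op 2: inc R2 by 4 -> R2=(0,0,4,0) value=4
Op 3: inc R0 by 3 -> R0=(3,0,0,0) value=3
Op 4: merge R3<->R0 -> R3=(3,0,0,5) R0=(3,0,0,5)
Op 5: merge R3<->R0 -> R3=(3,0,0,5) R0=(3,0,0,5)
Op 6: inc R0 by 1 -> R0=(4,0,0,5) value=9
Op 7: merge R2<->R1 -> R2=(0,0,4,0) R1=(0,0,4,0)
Op 8: merge R3<->R0 -> R3=(4,0,0,5) R0=(4,0,0,5)
Op 9: inc R0 by 1 -> R0=(5,0,0,5) value=10
Op 10: inc R1 by 1 -> R1=(0,1,4,0) value=5

Answer: 4 0 0 5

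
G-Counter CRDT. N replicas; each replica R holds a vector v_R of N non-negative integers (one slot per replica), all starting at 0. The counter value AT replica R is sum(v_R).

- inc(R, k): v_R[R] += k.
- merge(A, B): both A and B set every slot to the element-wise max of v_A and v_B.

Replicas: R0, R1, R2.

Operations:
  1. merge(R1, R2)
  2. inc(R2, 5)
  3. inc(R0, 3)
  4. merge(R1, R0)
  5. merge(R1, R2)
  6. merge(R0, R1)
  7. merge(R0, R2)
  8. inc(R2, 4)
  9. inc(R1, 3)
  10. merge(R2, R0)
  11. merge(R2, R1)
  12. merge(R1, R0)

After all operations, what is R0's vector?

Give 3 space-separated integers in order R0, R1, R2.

Answer: 3 3 9

Derivation:
Op 1: merge R1<->R2 -> R1=(0,0,0) R2=(0,0,0)
Op 2: inc R2 by 5 -> R2=(0,0,5) value=5
Op 3: inc R0 by 3 -> R0=(3,0,0) value=3
Op 4: merge R1<->R0 -> R1=(3,0,0) R0=(3,0,0)
Op 5: merge R1<->R2 -> R1=(3,0,5) R2=(3,0,5)
Op 6: merge R0<->R1 -> R0=(3,0,5) R1=(3,0,5)
Op 7: merge R0<->R2 -> R0=(3,0,5) R2=(3,0,5)
Op 8: inc R2 by 4 -> R2=(3,0,9) value=12
Op 9: inc R1 by 3 -> R1=(3,3,5) value=11
Op 10: merge R2<->R0 -> R2=(3,0,9) R0=(3,0,9)
Op 11: merge R2<->R1 -> R2=(3,3,9) R1=(3,3,9)
Op 12: merge R1<->R0 -> R1=(3,3,9) R0=(3,3,9)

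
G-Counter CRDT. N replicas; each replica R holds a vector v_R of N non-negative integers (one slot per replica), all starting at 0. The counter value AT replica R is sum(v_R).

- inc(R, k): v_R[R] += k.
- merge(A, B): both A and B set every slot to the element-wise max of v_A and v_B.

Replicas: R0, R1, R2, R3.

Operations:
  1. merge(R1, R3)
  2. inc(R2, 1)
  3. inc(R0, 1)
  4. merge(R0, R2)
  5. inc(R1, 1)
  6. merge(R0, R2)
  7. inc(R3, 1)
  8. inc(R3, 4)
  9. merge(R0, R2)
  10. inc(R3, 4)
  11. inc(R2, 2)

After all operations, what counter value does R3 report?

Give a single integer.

Op 1: merge R1<->R3 -> R1=(0,0,0,0) R3=(0,0,0,0)
Op 2: inc R2 by 1 -> R2=(0,0,1,0) value=1
Op 3: inc R0 by 1 -> R0=(1,0,0,0) value=1
Op 4: merge R0<->R2 -> R0=(1,0,1,0) R2=(1,0,1,0)
Op 5: inc R1 by 1 -> R1=(0,1,0,0) value=1
Op 6: merge R0<->R2 -> R0=(1,0,1,0) R2=(1,0,1,0)
Op 7: inc R3 by 1 -> R3=(0,0,0,1) value=1
Op 8: inc R3 by 4 -> R3=(0,0,0,5) value=5
Op 9: merge R0<->R2 -> R0=(1,0,1,0) R2=(1,0,1,0)
Op 10: inc R3 by 4 -> R3=(0,0,0,9) value=9
Op 11: inc R2 by 2 -> R2=(1,0,3,0) value=4

Answer: 9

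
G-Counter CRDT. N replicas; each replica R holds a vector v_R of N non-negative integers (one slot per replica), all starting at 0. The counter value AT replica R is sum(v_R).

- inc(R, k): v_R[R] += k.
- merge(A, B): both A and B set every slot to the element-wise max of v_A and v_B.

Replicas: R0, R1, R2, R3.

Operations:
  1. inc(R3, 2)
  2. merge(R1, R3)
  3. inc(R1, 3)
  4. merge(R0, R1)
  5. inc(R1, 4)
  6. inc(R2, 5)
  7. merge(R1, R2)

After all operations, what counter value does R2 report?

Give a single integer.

Op 1: inc R3 by 2 -> R3=(0,0,0,2) value=2
Op 2: merge R1<->R3 -> R1=(0,0,0,2) R3=(0,0,0,2)
Op 3: inc R1 by 3 -> R1=(0,3,0,2) value=5
Op 4: merge R0<->R1 -> R0=(0,3,0,2) R1=(0,3,0,2)
Op 5: inc R1 by 4 -> R1=(0,7,0,2) value=9
Op 6: inc R2 by 5 -> R2=(0,0,5,0) value=5
Op 7: merge R1<->R2 -> R1=(0,7,5,2) R2=(0,7,5,2)

Answer: 14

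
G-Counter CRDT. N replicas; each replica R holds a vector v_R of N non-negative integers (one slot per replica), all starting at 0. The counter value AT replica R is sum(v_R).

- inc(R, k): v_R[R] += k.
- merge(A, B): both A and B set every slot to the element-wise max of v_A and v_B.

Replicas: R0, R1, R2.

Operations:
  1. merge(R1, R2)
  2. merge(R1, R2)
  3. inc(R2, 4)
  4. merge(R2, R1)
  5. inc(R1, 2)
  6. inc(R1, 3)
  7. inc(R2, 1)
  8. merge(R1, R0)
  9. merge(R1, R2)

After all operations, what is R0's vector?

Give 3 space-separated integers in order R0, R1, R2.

Op 1: merge R1<->R2 -> R1=(0,0,0) R2=(0,0,0)
Op 2: merge R1<->R2 -> R1=(0,0,0) R2=(0,0,0)
Op 3: inc R2 by 4 -> R2=(0,0,4) value=4
Op 4: merge R2<->R1 -> R2=(0,0,4) R1=(0,0,4)
Op 5: inc R1 by 2 -> R1=(0,2,4) value=6
Op 6: inc R1 by 3 -> R1=(0,5,4) value=9
Op 7: inc R2 by 1 -> R2=(0,0,5) value=5
Op 8: merge R1<->R0 -> R1=(0,5,4) R0=(0,5,4)
Op 9: merge R1<->R2 -> R1=(0,5,5) R2=(0,5,5)

Answer: 0 5 4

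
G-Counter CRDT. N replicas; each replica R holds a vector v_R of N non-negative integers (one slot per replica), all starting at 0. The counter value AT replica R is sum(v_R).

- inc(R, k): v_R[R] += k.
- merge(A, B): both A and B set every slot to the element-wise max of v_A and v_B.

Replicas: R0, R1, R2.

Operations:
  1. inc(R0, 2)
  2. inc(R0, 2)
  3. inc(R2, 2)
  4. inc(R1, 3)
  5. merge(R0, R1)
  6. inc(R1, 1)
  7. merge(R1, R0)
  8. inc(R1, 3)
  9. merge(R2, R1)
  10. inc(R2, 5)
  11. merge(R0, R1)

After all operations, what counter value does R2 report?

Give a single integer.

Op 1: inc R0 by 2 -> R0=(2,0,0) value=2
Op 2: inc R0 by 2 -> R0=(4,0,0) value=4
Op 3: inc R2 by 2 -> R2=(0,0,2) value=2
Op 4: inc R1 by 3 -> R1=(0,3,0) value=3
Op 5: merge R0<->R1 -> R0=(4,3,0) R1=(4,3,0)
Op 6: inc R1 by 1 -> R1=(4,4,0) value=8
Op 7: merge R1<->R0 -> R1=(4,4,0) R0=(4,4,0)
Op 8: inc R1 by 3 -> R1=(4,7,0) value=11
Op 9: merge R2<->R1 -> R2=(4,7,2) R1=(4,7,2)
Op 10: inc R2 by 5 -> R2=(4,7,7) value=18
Op 11: merge R0<->R1 -> R0=(4,7,2) R1=(4,7,2)

Answer: 18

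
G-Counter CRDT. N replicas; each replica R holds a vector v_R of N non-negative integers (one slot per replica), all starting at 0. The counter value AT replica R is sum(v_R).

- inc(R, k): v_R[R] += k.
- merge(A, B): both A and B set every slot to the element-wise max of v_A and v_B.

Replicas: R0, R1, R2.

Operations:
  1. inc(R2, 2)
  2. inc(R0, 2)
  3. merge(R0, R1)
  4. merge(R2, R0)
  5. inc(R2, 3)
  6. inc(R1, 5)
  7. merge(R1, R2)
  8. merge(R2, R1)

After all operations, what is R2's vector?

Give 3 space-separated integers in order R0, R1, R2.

Answer: 2 5 5

Derivation:
Op 1: inc R2 by 2 -> R2=(0,0,2) value=2
Op 2: inc R0 by 2 -> R0=(2,0,0) value=2
Op 3: merge R0<->R1 -> R0=(2,0,0) R1=(2,0,0)
Op 4: merge R2<->R0 -> R2=(2,0,2) R0=(2,0,2)
Op 5: inc R2 by 3 -> R2=(2,0,5) value=7
Op 6: inc R1 by 5 -> R1=(2,5,0) value=7
Op 7: merge R1<->R2 -> R1=(2,5,5) R2=(2,5,5)
Op 8: merge R2<->R1 -> R2=(2,5,5) R1=(2,5,5)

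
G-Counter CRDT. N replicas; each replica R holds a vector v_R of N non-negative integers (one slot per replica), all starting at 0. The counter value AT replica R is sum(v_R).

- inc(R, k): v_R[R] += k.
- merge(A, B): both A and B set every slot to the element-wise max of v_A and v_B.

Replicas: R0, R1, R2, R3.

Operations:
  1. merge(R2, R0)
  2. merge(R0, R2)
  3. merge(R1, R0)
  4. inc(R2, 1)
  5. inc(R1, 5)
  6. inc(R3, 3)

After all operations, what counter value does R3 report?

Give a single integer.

Op 1: merge R2<->R0 -> R2=(0,0,0,0) R0=(0,0,0,0)
Op 2: merge R0<->R2 -> R0=(0,0,0,0) R2=(0,0,0,0)
Op 3: merge R1<->R0 -> R1=(0,0,0,0) R0=(0,0,0,0)
Op 4: inc R2 by 1 -> R2=(0,0,1,0) value=1
Op 5: inc R1 by 5 -> R1=(0,5,0,0) value=5
Op 6: inc R3 by 3 -> R3=(0,0,0,3) value=3

Answer: 3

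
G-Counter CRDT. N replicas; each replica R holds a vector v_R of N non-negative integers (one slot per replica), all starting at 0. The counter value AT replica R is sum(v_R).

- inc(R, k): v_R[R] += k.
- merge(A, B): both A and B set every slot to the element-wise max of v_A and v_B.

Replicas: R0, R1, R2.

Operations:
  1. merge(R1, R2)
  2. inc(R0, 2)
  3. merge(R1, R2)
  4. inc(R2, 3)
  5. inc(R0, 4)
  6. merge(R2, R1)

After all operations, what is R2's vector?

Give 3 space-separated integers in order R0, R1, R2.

Op 1: merge R1<->R2 -> R1=(0,0,0) R2=(0,0,0)
Op 2: inc R0 by 2 -> R0=(2,0,0) value=2
Op 3: merge R1<->R2 -> R1=(0,0,0) R2=(0,0,0)
Op 4: inc R2 by 3 -> R2=(0,0,3) value=3
Op 5: inc R0 by 4 -> R0=(6,0,0) value=6
Op 6: merge R2<->R1 -> R2=(0,0,3) R1=(0,0,3)

Answer: 0 0 3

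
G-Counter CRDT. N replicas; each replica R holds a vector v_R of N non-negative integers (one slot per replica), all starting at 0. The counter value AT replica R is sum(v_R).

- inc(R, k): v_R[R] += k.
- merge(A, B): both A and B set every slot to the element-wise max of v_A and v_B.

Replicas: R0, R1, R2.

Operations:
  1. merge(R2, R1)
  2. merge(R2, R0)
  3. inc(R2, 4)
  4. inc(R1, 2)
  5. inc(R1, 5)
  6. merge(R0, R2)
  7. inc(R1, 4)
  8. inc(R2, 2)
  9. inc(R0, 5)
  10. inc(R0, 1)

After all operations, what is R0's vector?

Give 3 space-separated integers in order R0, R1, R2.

Answer: 6 0 4

Derivation:
Op 1: merge R2<->R1 -> R2=(0,0,0) R1=(0,0,0)
Op 2: merge R2<->R0 -> R2=(0,0,0) R0=(0,0,0)
Op 3: inc R2 by 4 -> R2=(0,0,4) value=4
Op 4: inc R1 by 2 -> R1=(0,2,0) value=2
Op 5: inc R1 by 5 -> R1=(0,7,0) value=7
Op 6: merge R0<->R2 -> R0=(0,0,4) R2=(0,0,4)
Op 7: inc R1 by 4 -> R1=(0,11,0) value=11
Op 8: inc R2 by 2 -> R2=(0,0,6) value=6
Op 9: inc R0 by 5 -> R0=(5,0,4) value=9
Op 10: inc R0 by 1 -> R0=(6,0,4) value=10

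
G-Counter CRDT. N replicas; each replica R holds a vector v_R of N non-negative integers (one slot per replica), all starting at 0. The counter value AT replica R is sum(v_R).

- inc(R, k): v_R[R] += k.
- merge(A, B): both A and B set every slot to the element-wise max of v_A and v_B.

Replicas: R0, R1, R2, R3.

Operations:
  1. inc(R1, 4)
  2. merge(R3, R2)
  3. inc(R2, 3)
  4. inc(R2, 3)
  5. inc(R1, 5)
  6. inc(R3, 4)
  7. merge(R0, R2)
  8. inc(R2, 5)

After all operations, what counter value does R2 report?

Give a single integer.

Answer: 11

Derivation:
Op 1: inc R1 by 4 -> R1=(0,4,0,0) value=4
Op 2: merge R3<->R2 -> R3=(0,0,0,0) R2=(0,0,0,0)
Op 3: inc R2 by 3 -> R2=(0,0,3,0) value=3
Op 4: inc R2 by 3 -> R2=(0,0,6,0) value=6
Op 5: inc R1 by 5 -> R1=(0,9,0,0) value=9
Op 6: inc R3 by 4 -> R3=(0,0,0,4) value=4
Op 7: merge R0<->R2 -> R0=(0,0,6,0) R2=(0,0,6,0)
Op 8: inc R2 by 5 -> R2=(0,0,11,0) value=11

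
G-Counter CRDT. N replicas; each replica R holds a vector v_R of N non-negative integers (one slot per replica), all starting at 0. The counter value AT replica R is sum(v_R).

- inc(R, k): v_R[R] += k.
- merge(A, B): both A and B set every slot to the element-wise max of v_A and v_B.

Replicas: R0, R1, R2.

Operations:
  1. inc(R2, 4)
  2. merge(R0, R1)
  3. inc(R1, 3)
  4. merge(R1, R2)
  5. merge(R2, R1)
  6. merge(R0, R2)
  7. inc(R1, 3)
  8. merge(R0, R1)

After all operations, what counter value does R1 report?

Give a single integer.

Op 1: inc R2 by 4 -> R2=(0,0,4) value=4
Op 2: merge R0<->R1 -> R0=(0,0,0) R1=(0,0,0)
Op 3: inc R1 by 3 -> R1=(0,3,0) value=3
Op 4: merge R1<->R2 -> R1=(0,3,4) R2=(0,3,4)
Op 5: merge R2<->R1 -> R2=(0,3,4) R1=(0,3,4)
Op 6: merge R0<->R2 -> R0=(0,3,4) R2=(0,3,4)
Op 7: inc R1 by 3 -> R1=(0,6,4) value=10
Op 8: merge R0<->R1 -> R0=(0,6,4) R1=(0,6,4)

Answer: 10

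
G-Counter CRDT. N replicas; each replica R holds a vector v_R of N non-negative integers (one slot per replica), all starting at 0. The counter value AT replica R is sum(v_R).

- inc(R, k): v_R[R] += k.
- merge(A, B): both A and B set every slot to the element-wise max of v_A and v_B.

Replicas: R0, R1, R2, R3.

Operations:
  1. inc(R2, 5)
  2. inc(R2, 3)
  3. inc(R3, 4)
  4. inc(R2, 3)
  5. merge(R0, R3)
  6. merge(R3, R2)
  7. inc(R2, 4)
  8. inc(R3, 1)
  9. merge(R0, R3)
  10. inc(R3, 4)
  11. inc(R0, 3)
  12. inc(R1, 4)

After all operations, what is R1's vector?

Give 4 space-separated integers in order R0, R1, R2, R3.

Op 1: inc R2 by 5 -> R2=(0,0,5,0) value=5
Op 2: inc R2 by 3 -> R2=(0,0,8,0) value=8
Op 3: inc R3 by 4 -> R3=(0,0,0,4) value=4
Op 4: inc R2 by 3 -> R2=(0,0,11,0) value=11
Op 5: merge R0<->R3 -> R0=(0,0,0,4) R3=(0,0,0,4)
Op 6: merge R3<->R2 -> R3=(0,0,11,4) R2=(0,0,11,4)
Op 7: inc R2 by 4 -> R2=(0,0,15,4) value=19
Op 8: inc R3 by 1 -> R3=(0,0,11,5) value=16
Op 9: merge R0<->R3 -> R0=(0,0,11,5) R3=(0,0,11,5)
Op 10: inc R3 by 4 -> R3=(0,0,11,9) value=20
Op 11: inc R0 by 3 -> R0=(3,0,11,5) value=19
Op 12: inc R1 by 4 -> R1=(0,4,0,0) value=4

Answer: 0 4 0 0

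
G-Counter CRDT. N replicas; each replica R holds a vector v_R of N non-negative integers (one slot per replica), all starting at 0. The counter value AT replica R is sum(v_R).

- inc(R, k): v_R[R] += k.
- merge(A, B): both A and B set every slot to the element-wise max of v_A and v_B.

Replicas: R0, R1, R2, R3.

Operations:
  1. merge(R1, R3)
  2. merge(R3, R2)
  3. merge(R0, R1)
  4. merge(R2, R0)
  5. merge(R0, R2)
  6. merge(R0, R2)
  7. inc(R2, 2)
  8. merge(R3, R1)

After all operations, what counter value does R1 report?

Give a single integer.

Op 1: merge R1<->R3 -> R1=(0,0,0,0) R3=(0,0,0,0)
Op 2: merge R3<->R2 -> R3=(0,0,0,0) R2=(0,0,0,0)
Op 3: merge R0<->R1 -> R0=(0,0,0,0) R1=(0,0,0,0)
Op 4: merge R2<->R0 -> R2=(0,0,0,0) R0=(0,0,0,0)
Op 5: merge R0<->R2 -> R0=(0,0,0,0) R2=(0,0,0,0)
Op 6: merge R0<->R2 -> R0=(0,0,0,0) R2=(0,0,0,0)
Op 7: inc R2 by 2 -> R2=(0,0,2,0) value=2
Op 8: merge R3<->R1 -> R3=(0,0,0,0) R1=(0,0,0,0)

Answer: 0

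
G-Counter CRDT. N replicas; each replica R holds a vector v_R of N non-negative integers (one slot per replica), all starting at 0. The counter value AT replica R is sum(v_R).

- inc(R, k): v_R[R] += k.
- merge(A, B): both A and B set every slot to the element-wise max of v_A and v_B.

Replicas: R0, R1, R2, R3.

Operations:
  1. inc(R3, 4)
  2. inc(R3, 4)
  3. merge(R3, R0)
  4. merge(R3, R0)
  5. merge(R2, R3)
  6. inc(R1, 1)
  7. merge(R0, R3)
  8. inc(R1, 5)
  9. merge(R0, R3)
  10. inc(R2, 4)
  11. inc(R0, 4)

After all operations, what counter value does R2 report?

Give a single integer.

Answer: 12

Derivation:
Op 1: inc R3 by 4 -> R3=(0,0,0,4) value=4
Op 2: inc R3 by 4 -> R3=(0,0,0,8) value=8
Op 3: merge R3<->R0 -> R3=(0,0,0,8) R0=(0,0,0,8)
Op 4: merge R3<->R0 -> R3=(0,0,0,8) R0=(0,0,0,8)
Op 5: merge R2<->R3 -> R2=(0,0,0,8) R3=(0,0,0,8)
Op 6: inc R1 by 1 -> R1=(0,1,0,0) value=1
Op 7: merge R0<->R3 -> R0=(0,0,0,8) R3=(0,0,0,8)
Op 8: inc R1 by 5 -> R1=(0,6,0,0) value=6
Op 9: merge R0<->R3 -> R0=(0,0,0,8) R3=(0,0,0,8)
Op 10: inc R2 by 4 -> R2=(0,0,4,8) value=12
Op 11: inc R0 by 4 -> R0=(4,0,0,8) value=12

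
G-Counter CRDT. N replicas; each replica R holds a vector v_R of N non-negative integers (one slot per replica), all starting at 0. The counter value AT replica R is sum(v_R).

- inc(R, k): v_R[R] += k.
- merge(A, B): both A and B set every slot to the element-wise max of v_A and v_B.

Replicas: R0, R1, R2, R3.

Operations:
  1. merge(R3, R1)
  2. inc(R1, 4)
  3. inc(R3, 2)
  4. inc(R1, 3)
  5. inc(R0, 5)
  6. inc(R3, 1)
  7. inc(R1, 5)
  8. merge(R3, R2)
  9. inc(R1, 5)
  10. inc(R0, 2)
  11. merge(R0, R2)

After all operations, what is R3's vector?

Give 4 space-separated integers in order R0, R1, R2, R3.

Op 1: merge R3<->R1 -> R3=(0,0,0,0) R1=(0,0,0,0)
Op 2: inc R1 by 4 -> R1=(0,4,0,0) value=4
Op 3: inc R3 by 2 -> R3=(0,0,0,2) value=2
Op 4: inc R1 by 3 -> R1=(0,7,0,0) value=7
Op 5: inc R0 by 5 -> R0=(5,0,0,0) value=5
Op 6: inc R3 by 1 -> R3=(0,0,0,3) value=3
Op 7: inc R1 by 5 -> R1=(0,12,0,0) value=12
Op 8: merge R3<->R2 -> R3=(0,0,0,3) R2=(0,0,0,3)
Op 9: inc R1 by 5 -> R1=(0,17,0,0) value=17
Op 10: inc R0 by 2 -> R0=(7,0,0,0) value=7
Op 11: merge R0<->R2 -> R0=(7,0,0,3) R2=(7,0,0,3)

Answer: 0 0 0 3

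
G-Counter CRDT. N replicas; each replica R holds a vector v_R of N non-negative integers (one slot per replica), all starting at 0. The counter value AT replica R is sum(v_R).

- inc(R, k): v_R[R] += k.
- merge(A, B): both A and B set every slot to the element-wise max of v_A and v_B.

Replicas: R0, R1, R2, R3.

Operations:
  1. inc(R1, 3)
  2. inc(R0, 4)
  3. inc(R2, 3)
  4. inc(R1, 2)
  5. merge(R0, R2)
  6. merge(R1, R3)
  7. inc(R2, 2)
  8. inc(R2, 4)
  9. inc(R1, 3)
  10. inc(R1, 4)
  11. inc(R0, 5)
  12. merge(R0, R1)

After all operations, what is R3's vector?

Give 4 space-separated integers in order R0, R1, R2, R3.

Op 1: inc R1 by 3 -> R1=(0,3,0,0) value=3
Op 2: inc R0 by 4 -> R0=(4,0,0,0) value=4
Op 3: inc R2 by 3 -> R2=(0,0,3,0) value=3
Op 4: inc R1 by 2 -> R1=(0,5,0,0) value=5
Op 5: merge R0<->R2 -> R0=(4,0,3,0) R2=(4,0,3,0)
Op 6: merge R1<->R3 -> R1=(0,5,0,0) R3=(0,5,0,0)
Op 7: inc R2 by 2 -> R2=(4,0,5,0) value=9
Op 8: inc R2 by 4 -> R2=(4,0,9,0) value=13
Op 9: inc R1 by 3 -> R1=(0,8,0,0) value=8
Op 10: inc R1 by 4 -> R1=(0,12,0,0) value=12
Op 11: inc R0 by 5 -> R0=(9,0,3,0) value=12
Op 12: merge R0<->R1 -> R0=(9,12,3,0) R1=(9,12,3,0)

Answer: 0 5 0 0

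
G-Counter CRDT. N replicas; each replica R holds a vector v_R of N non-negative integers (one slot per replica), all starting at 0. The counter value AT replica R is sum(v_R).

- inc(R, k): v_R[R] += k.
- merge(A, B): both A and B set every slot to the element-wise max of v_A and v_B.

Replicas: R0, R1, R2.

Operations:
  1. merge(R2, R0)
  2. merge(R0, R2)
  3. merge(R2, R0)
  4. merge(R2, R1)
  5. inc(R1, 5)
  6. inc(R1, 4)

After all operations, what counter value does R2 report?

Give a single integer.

Op 1: merge R2<->R0 -> R2=(0,0,0) R0=(0,0,0)
Op 2: merge R0<->R2 -> R0=(0,0,0) R2=(0,0,0)
Op 3: merge R2<->R0 -> R2=(0,0,0) R0=(0,0,0)
Op 4: merge R2<->R1 -> R2=(0,0,0) R1=(0,0,0)
Op 5: inc R1 by 5 -> R1=(0,5,0) value=5
Op 6: inc R1 by 4 -> R1=(0,9,0) value=9

Answer: 0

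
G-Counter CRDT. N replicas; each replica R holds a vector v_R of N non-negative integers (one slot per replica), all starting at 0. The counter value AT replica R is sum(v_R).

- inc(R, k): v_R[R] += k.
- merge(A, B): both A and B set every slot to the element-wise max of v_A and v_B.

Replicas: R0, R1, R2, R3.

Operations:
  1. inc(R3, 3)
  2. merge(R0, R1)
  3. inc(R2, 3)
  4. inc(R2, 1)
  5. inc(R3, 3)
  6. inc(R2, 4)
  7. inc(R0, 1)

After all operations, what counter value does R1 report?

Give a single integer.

Op 1: inc R3 by 3 -> R3=(0,0,0,3) value=3
Op 2: merge R0<->R1 -> R0=(0,0,0,0) R1=(0,0,0,0)
Op 3: inc R2 by 3 -> R2=(0,0,3,0) value=3
Op 4: inc R2 by 1 -> R2=(0,0,4,0) value=4
Op 5: inc R3 by 3 -> R3=(0,0,0,6) value=6
Op 6: inc R2 by 4 -> R2=(0,0,8,0) value=8
Op 7: inc R0 by 1 -> R0=(1,0,0,0) value=1

Answer: 0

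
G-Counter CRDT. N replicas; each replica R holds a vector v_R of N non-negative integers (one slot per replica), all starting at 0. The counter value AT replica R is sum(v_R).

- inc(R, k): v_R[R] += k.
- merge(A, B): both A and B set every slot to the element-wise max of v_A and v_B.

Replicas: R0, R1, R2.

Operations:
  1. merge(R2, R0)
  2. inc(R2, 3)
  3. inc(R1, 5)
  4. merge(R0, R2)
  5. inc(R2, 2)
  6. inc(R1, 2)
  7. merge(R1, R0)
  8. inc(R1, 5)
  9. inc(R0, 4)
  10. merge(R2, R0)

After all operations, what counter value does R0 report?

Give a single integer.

Op 1: merge R2<->R0 -> R2=(0,0,0) R0=(0,0,0)
Op 2: inc R2 by 3 -> R2=(0,0,3) value=3
Op 3: inc R1 by 5 -> R1=(0,5,0) value=5
Op 4: merge R0<->R2 -> R0=(0,0,3) R2=(0,0,3)
Op 5: inc R2 by 2 -> R2=(0,0,5) value=5
Op 6: inc R1 by 2 -> R1=(0,7,0) value=7
Op 7: merge R1<->R0 -> R1=(0,7,3) R0=(0,7,3)
Op 8: inc R1 by 5 -> R1=(0,12,3) value=15
Op 9: inc R0 by 4 -> R0=(4,7,3) value=14
Op 10: merge R2<->R0 -> R2=(4,7,5) R0=(4,7,5)

Answer: 16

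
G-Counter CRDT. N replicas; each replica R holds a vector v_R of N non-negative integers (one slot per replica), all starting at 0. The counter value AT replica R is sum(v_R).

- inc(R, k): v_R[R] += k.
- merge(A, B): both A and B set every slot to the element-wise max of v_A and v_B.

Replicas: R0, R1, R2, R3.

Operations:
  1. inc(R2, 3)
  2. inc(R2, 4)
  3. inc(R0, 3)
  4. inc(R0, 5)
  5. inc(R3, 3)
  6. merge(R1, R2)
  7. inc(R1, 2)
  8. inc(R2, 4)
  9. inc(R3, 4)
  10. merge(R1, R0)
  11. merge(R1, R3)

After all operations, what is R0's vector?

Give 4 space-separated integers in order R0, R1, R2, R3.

Op 1: inc R2 by 3 -> R2=(0,0,3,0) value=3
Op 2: inc R2 by 4 -> R2=(0,0,7,0) value=7
Op 3: inc R0 by 3 -> R0=(3,0,0,0) value=3
Op 4: inc R0 by 5 -> R0=(8,0,0,0) value=8
Op 5: inc R3 by 3 -> R3=(0,0,0,3) value=3
Op 6: merge R1<->R2 -> R1=(0,0,7,0) R2=(0,0,7,0)
Op 7: inc R1 by 2 -> R1=(0,2,7,0) value=9
Op 8: inc R2 by 4 -> R2=(0,0,11,0) value=11
Op 9: inc R3 by 4 -> R3=(0,0,0,7) value=7
Op 10: merge R1<->R0 -> R1=(8,2,7,0) R0=(8,2,7,0)
Op 11: merge R1<->R3 -> R1=(8,2,7,7) R3=(8,2,7,7)

Answer: 8 2 7 0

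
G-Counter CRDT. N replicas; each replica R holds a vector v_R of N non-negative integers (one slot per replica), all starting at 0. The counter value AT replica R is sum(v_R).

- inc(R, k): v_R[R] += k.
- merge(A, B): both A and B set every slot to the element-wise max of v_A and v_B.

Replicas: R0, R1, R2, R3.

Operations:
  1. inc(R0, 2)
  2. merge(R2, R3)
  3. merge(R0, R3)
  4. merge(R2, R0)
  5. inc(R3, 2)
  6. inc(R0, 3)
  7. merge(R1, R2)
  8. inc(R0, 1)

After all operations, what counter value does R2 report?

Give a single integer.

Answer: 2

Derivation:
Op 1: inc R0 by 2 -> R0=(2,0,0,0) value=2
Op 2: merge R2<->R3 -> R2=(0,0,0,0) R3=(0,0,0,0)
Op 3: merge R0<->R3 -> R0=(2,0,0,0) R3=(2,0,0,0)
Op 4: merge R2<->R0 -> R2=(2,0,0,0) R0=(2,0,0,0)
Op 5: inc R3 by 2 -> R3=(2,0,0,2) value=4
Op 6: inc R0 by 3 -> R0=(5,0,0,0) value=5
Op 7: merge R1<->R2 -> R1=(2,0,0,0) R2=(2,0,0,0)
Op 8: inc R0 by 1 -> R0=(6,0,0,0) value=6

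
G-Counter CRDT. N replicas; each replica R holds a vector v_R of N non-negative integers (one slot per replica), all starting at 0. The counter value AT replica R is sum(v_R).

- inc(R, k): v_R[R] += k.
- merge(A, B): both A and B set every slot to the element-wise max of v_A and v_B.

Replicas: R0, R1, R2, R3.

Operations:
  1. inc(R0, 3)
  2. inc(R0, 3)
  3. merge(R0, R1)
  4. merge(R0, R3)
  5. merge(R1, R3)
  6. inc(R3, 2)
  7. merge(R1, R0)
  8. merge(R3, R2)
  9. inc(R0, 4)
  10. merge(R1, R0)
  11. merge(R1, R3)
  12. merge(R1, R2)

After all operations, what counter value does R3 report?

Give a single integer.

Answer: 12

Derivation:
Op 1: inc R0 by 3 -> R0=(3,0,0,0) value=3
Op 2: inc R0 by 3 -> R0=(6,0,0,0) value=6
Op 3: merge R0<->R1 -> R0=(6,0,0,0) R1=(6,0,0,0)
Op 4: merge R0<->R3 -> R0=(6,0,0,0) R3=(6,0,0,0)
Op 5: merge R1<->R3 -> R1=(6,0,0,0) R3=(6,0,0,0)
Op 6: inc R3 by 2 -> R3=(6,0,0,2) value=8
Op 7: merge R1<->R0 -> R1=(6,0,0,0) R0=(6,0,0,0)
Op 8: merge R3<->R2 -> R3=(6,0,0,2) R2=(6,0,0,2)
Op 9: inc R0 by 4 -> R0=(10,0,0,0) value=10
Op 10: merge R1<->R0 -> R1=(10,0,0,0) R0=(10,0,0,0)
Op 11: merge R1<->R3 -> R1=(10,0,0,2) R3=(10,0,0,2)
Op 12: merge R1<->R2 -> R1=(10,0,0,2) R2=(10,0,0,2)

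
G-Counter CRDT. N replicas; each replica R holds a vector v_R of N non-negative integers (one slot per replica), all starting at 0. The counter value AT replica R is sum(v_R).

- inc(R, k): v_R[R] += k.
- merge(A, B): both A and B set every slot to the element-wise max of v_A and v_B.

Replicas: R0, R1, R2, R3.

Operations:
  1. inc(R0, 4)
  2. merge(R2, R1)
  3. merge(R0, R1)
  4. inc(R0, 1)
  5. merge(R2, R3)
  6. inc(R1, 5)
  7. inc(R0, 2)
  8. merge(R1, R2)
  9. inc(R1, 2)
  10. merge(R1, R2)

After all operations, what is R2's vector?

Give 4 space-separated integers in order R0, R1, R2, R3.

Op 1: inc R0 by 4 -> R0=(4,0,0,0) value=4
Op 2: merge R2<->R1 -> R2=(0,0,0,0) R1=(0,0,0,0)
Op 3: merge R0<->R1 -> R0=(4,0,0,0) R1=(4,0,0,0)
Op 4: inc R0 by 1 -> R0=(5,0,0,0) value=5
Op 5: merge R2<->R3 -> R2=(0,0,0,0) R3=(0,0,0,0)
Op 6: inc R1 by 5 -> R1=(4,5,0,0) value=9
Op 7: inc R0 by 2 -> R0=(7,0,0,0) value=7
Op 8: merge R1<->R2 -> R1=(4,5,0,0) R2=(4,5,0,0)
Op 9: inc R1 by 2 -> R1=(4,7,0,0) value=11
Op 10: merge R1<->R2 -> R1=(4,7,0,0) R2=(4,7,0,0)

Answer: 4 7 0 0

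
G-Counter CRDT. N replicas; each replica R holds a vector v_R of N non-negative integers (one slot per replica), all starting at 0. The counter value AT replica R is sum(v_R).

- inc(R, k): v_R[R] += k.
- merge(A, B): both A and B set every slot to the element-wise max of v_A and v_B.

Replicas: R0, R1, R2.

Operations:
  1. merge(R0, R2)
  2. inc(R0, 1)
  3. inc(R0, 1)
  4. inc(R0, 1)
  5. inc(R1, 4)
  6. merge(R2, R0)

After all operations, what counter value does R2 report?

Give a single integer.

Answer: 3

Derivation:
Op 1: merge R0<->R2 -> R0=(0,0,0) R2=(0,0,0)
Op 2: inc R0 by 1 -> R0=(1,0,0) value=1
Op 3: inc R0 by 1 -> R0=(2,0,0) value=2
Op 4: inc R0 by 1 -> R0=(3,0,0) value=3
Op 5: inc R1 by 4 -> R1=(0,4,0) value=4
Op 6: merge R2<->R0 -> R2=(3,0,0) R0=(3,0,0)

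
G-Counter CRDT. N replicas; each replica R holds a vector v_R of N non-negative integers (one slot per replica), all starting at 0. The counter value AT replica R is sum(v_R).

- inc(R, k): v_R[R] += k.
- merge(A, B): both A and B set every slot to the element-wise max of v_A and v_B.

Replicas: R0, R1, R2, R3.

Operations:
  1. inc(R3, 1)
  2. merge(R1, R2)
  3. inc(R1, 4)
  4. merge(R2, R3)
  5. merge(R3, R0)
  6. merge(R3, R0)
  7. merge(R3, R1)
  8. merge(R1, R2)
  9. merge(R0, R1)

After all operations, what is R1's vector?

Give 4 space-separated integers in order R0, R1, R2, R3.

Answer: 0 4 0 1

Derivation:
Op 1: inc R3 by 1 -> R3=(0,0,0,1) value=1
Op 2: merge R1<->R2 -> R1=(0,0,0,0) R2=(0,0,0,0)
Op 3: inc R1 by 4 -> R1=(0,4,0,0) value=4
Op 4: merge R2<->R3 -> R2=(0,0,0,1) R3=(0,0,0,1)
Op 5: merge R3<->R0 -> R3=(0,0,0,1) R0=(0,0,0,1)
Op 6: merge R3<->R0 -> R3=(0,0,0,1) R0=(0,0,0,1)
Op 7: merge R3<->R1 -> R3=(0,4,0,1) R1=(0,4,0,1)
Op 8: merge R1<->R2 -> R1=(0,4,0,1) R2=(0,4,0,1)
Op 9: merge R0<->R1 -> R0=(0,4,0,1) R1=(0,4,0,1)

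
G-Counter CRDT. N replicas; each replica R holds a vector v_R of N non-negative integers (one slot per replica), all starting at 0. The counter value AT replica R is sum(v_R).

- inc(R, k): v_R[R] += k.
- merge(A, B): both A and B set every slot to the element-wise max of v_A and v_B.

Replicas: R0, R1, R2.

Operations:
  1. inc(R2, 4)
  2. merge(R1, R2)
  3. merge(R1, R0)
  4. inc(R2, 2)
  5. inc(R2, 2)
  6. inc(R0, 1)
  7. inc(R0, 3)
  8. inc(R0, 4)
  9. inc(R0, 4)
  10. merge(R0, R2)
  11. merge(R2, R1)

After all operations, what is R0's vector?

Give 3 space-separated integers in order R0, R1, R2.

Answer: 12 0 8

Derivation:
Op 1: inc R2 by 4 -> R2=(0,0,4) value=4
Op 2: merge R1<->R2 -> R1=(0,0,4) R2=(0,0,4)
Op 3: merge R1<->R0 -> R1=(0,0,4) R0=(0,0,4)
Op 4: inc R2 by 2 -> R2=(0,0,6) value=6
Op 5: inc R2 by 2 -> R2=(0,0,8) value=8
Op 6: inc R0 by 1 -> R0=(1,0,4) value=5
Op 7: inc R0 by 3 -> R0=(4,0,4) value=8
Op 8: inc R0 by 4 -> R0=(8,0,4) value=12
Op 9: inc R0 by 4 -> R0=(12,0,4) value=16
Op 10: merge R0<->R2 -> R0=(12,0,8) R2=(12,0,8)
Op 11: merge R2<->R1 -> R2=(12,0,8) R1=(12,0,8)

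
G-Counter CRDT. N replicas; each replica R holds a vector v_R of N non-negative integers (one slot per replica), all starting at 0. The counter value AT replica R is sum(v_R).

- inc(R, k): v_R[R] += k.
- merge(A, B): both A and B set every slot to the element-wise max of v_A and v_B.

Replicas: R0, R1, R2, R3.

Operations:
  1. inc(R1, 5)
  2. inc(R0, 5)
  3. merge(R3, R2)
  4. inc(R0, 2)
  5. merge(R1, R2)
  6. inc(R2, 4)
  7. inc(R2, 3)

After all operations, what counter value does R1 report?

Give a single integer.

Op 1: inc R1 by 5 -> R1=(0,5,0,0) value=5
Op 2: inc R0 by 5 -> R0=(5,0,0,0) value=5
Op 3: merge R3<->R2 -> R3=(0,0,0,0) R2=(0,0,0,0)
Op 4: inc R0 by 2 -> R0=(7,0,0,0) value=7
Op 5: merge R1<->R2 -> R1=(0,5,0,0) R2=(0,5,0,0)
Op 6: inc R2 by 4 -> R2=(0,5,4,0) value=9
Op 7: inc R2 by 3 -> R2=(0,5,7,0) value=12

Answer: 5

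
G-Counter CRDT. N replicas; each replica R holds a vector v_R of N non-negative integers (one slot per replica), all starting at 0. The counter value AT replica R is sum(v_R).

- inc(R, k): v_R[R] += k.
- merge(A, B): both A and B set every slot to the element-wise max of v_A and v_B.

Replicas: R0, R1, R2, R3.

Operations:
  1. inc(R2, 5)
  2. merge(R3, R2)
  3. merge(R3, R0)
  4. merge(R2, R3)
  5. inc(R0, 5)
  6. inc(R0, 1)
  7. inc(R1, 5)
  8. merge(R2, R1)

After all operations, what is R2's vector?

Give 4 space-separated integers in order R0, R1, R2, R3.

Answer: 0 5 5 0

Derivation:
Op 1: inc R2 by 5 -> R2=(0,0,5,0) value=5
Op 2: merge R3<->R2 -> R3=(0,0,5,0) R2=(0,0,5,0)
Op 3: merge R3<->R0 -> R3=(0,0,5,0) R0=(0,0,5,0)
Op 4: merge R2<->R3 -> R2=(0,0,5,0) R3=(0,0,5,0)
Op 5: inc R0 by 5 -> R0=(5,0,5,0) value=10
Op 6: inc R0 by 1 -> R0=(6,0,5,0) value=11
Op 7: inc R1 by 5 -> R1=(0,5,0,0) value=5
Op 8: merge R2<->R1 -> R2=(0,5,5,0) R1=(0,5,5,0)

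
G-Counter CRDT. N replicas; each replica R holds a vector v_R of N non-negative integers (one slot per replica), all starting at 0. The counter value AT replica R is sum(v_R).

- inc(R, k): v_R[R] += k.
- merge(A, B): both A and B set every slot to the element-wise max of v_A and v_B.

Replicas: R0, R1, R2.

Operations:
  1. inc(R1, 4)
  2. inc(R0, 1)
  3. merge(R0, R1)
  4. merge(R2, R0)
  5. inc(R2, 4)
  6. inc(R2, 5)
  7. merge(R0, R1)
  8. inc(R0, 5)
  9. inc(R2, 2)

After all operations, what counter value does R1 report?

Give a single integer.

Answer: 5

Derivation:
Op 1: inc R1 by 4 -> R1=(0,4,0) value=4
Op 2: inc R0 by 1 -> R0=(1,0,0) value=1
Op 3: merge R0<->R1 -> R0=(1,4,0) R1=(1,4,0)
Op 4: merge R2<->R0 -> R2=(1,4,0) R0=(1,4,0)
Op 5: inc R2 by 4 -> R2=(1,4,4) value=9
Op 6: inc R2 by 5 -> R2=(1,4,9) value=14
Op 7: merge R0<->R1 -> R0=(1,4,0) R1=(1,4,0)
Op 8: inc R0 by 5 -> R0=(6,4,0) value=10
Op 9: inc R2 by 2 -> R2=(1,4,11) value=16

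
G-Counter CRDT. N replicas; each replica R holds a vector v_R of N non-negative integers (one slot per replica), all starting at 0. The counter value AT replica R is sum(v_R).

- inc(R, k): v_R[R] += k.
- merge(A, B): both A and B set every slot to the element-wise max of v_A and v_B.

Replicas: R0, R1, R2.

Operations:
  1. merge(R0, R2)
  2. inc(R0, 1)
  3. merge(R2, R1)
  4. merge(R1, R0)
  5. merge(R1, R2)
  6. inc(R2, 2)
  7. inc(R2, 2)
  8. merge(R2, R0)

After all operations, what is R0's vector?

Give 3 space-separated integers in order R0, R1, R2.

Answer: 1 0 4

Derivation:
Op 1: merge R0<->R2 -> R0=(0,0,0) R2=(0,0,0)
Op 2: inc R0 by 1 -> R0=(1,0,0) value=1
Op 3: merge R2<->R1 -> R2=(0,0,0) R1=(0,0,0)
Op 4: merge R1<->R0 -> R1=(1,0,0) R0=(1,0,0)
Op 5: merge R1<->R2 -> R1=(1,0,0) R2=(1,0,0)
Op 6: inc R2 by 2 -> R2=(1,0,2) value=3
Op 7: inc R2 by 2 -> R2=(1,0,4) value=5
Op 8: merge R2<->R0 -> R2=(1,0,4) R0=(1,0,4)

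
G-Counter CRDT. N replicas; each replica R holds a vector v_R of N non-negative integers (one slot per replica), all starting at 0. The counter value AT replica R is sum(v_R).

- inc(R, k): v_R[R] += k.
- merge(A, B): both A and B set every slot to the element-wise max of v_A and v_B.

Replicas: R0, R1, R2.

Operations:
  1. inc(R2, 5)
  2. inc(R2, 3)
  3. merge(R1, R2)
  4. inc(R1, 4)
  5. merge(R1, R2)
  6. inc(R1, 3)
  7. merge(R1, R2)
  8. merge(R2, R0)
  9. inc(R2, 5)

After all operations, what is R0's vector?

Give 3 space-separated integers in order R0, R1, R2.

Answer: 0 7 8

Derivation:
Op 1: inc R2 by 5 -> R2=(0,0,5) value=5
Op 2: inc R2 by 3 -> R2=(0,0,8) value=8
Op 3: merge R1<->R2 -> R1=(0,0,8) R2=(0,0,8)
Op 4: inc R1 by 4 -> R1=(0,4,8) value=12
Op 5: merge R1<->R2 -> R1=(0,4,8) R2=(0,4,8)
Op 6: inc R1 by 3 -> R1=(0,7,8) value=15
Op 7: merge R1<->R2 -> R1=(0,7,8) R2=(0,7,8)
Op 8: merge R2<->R0 -> R2=(0,7,8) R0=(0,7,8)
Op 9: inc R2 by 5 -> R2=(0,7,13) value=20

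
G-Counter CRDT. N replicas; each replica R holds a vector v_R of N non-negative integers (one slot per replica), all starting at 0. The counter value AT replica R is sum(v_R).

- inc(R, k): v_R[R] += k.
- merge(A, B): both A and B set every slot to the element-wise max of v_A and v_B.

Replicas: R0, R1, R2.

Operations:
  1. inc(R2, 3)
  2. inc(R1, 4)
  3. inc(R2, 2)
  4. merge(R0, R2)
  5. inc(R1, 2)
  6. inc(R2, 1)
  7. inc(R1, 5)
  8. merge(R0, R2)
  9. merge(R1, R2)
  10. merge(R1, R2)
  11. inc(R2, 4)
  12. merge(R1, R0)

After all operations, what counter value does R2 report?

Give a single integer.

Answer: 21

Derivation:
Op 1: inc R2 by 3 -> R2=(0,0,3) value=3
Op 2: inc R1 by 4 -> R1=(0,4,0) value=4
Op 3: inc R2 by 2 -> R2=(0,0,5) value=5
Op 4: merge R0<->R2 -> R0=(0,0,5) R2=(0,0,5)
Op 5: inc R1 by 2 -> R1=(0,6,0) value=6
Op 6: inc R2 by 1 -> R2=(0,0,6) value=6
Op 7: inc R1 by 5 -> R1=(0,11,0) value=11
Op 8: merge R0<->R2 -> R0=(0,0,6) R2=(0,0,6)
Op 9: merge R1<->R2 -> R1=(0,11,6) R2=(0,11,6)
Op 10: merge R1<->R2 -> R1=(0,11,6) R2=(0,11,6)
Op 11: inc R2 by 4 -> R2=(0,11,10) value=21
Op 12: merge R1<->R0 -> R1=(0,11,6) R0=(0,11,6)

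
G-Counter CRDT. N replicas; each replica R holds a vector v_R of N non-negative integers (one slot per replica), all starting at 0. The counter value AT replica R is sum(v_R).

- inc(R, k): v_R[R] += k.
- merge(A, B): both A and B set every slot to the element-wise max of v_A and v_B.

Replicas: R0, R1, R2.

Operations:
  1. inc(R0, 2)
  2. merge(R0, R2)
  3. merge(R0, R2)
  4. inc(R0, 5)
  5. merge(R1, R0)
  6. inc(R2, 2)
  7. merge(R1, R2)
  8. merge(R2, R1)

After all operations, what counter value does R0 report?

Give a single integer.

Op 1: inc R0 by 2 -> R0=(2,0,0) value=2
Op 2: merge R0<->R2 -> R0=(2,0,0) R2=(2,0,0)
Op 3: merge R0<->R2 -> R0=(2,0,0) R2=(2,0,0)
Op 4: inc R0 by 5 -> R0=(7,0,0) value=7
Op 5: merge R1<->R0 -> R1=(7,0,0) R0=(7,0,0)
Op 6: inc R2 by 2 -> R2=(2,0,2) value=4
Op 7: merge R1<->R2 -> R1=(7,0,2) R2=(7,0,2)
Op 8: merge R2<->R1 -> R2=(7,0,2) R1=(7,0,2)

Answer: 7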